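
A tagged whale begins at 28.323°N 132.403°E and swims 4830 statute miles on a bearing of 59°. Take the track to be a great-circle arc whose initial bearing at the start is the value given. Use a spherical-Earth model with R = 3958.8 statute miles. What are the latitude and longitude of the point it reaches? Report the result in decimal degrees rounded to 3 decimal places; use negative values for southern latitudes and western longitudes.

Angular distance δ = d/R = 4830 / 3958.8 = 1.220067 rad.
Start latitude φ₁ = 0.494330 rad; initial bearing θ = 1.029744 rad.
Applying the spherical law of cosines for sides, sin φ₂ = sin φ₁ cos δ + cos φ₁ sin δ cos θ = 0.588791, so φ₂ = 36.071°.
Δλ = atan2( sin θ sin δ cos φ₁ , cos δ − sin φ₁ sin φ₂ ) = atan2(0.708618, 0.064236) = 1.480393 rad = 84.820°.
λ₂ = 132.403° + 84.820° = 217.223°, normalized to (−180°, 180°] → -142.777°.

latitude 36.071°, longitude -142.777°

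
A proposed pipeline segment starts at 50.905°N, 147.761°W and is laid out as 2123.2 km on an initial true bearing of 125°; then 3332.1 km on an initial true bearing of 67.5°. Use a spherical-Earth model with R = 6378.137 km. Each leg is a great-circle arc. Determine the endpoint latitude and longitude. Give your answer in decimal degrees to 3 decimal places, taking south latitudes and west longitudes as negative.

Apply the spherical direct solution leg by leg, carrying full precision between legs.
Leg 1: from (50.905°, -147.761°), δ = 2123.2/6378.137 = 0.332887 rad, θ = 125° → φ = 37.974°, λ = -127.911°.
Leg 2: from (37.974°, -127.911°), δ = 3332.1/6378.137 = 0.522425 rad, θ = 67.5° → φ = 43.138°, λ = -88.731°.

latitude 43.138°, longitude -88.731°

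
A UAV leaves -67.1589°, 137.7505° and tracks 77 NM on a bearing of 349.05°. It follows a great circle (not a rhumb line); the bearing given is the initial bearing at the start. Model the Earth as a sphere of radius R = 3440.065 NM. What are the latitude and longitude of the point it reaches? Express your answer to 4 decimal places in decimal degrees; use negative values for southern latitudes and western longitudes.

latitude -65.8986°, longitude 137.1540°

Central angle δ = d/R = 0.022383 rad.
Converting: φ₁ = -1.172144 rad, θ = 6.092072 rad.
Applying the spherical law of cosines for sides, sin φ₂ = sin φ₁ cos δ + cos φ₁ sin δ cos θ = -0.912824, so φ₂ = -65.8986°.
Then Δλ = atan2(-0.001650, 0.158504) = -0.010411 rad, from sin θ sin δ cos φ₁ over cos δ − sin φ₁ sin φ₂.
λ₂ = 137.7505° + -0.5965° = 137.1540°.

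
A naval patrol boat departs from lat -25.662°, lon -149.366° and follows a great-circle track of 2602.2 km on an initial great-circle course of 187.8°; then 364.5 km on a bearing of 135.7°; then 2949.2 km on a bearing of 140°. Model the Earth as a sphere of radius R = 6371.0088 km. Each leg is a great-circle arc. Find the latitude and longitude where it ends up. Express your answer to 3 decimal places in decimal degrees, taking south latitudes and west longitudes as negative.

latitude -65.641°, longitude -106.314°

Apply the spherical direct solution leg by leg, carrying full precision between legs.
Leg 1: from (-25.662°, -149.366°), δ = 2602.2/6371.0088 = 0.408444 rad, θ = 187.8° → φ = -48.775°, λ = -154.058°.
Leg 2: from (-48.775°, -154.058°), δ = 364.5/6371.0088 = 0.057212 rad, θ = 135.7° → φ = -51.066°, λ = -150.414°.
Leg 3: from (-51.066°, -150.414°), δ = 2949.2/6371.0088 = 0.462909 rad, θ = 140° → φ = -65.641°, λ = -106.314°.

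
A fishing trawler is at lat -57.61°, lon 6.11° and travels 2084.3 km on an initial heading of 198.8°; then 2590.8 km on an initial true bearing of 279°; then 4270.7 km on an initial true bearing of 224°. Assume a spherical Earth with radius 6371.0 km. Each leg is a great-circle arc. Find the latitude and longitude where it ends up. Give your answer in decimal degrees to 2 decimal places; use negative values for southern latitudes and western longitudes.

Apply the spherical direct solution leg by leg, carrying full precision between legs.
Leg 1: from (-57.61°, 6.11°), δ = 2084.3/6371 = 0.327154 rad, θ = 198.8° → φ = -74.28°, λ = -16.36°.
Leg 2: from (-74.28°, -16.36°), δ = 2590.8/6371 = 0.406655 rad, θ = 279° → φ = -60.15°, λ = -68.07°.
Leg 3: from (-60.15°, -68.07°), δ = 4270.7/6371 = 0.670334 rad, θ = 224° → φ = -64.43°, λ = -157.75°.

latitude -64.43°, longitude -157.75°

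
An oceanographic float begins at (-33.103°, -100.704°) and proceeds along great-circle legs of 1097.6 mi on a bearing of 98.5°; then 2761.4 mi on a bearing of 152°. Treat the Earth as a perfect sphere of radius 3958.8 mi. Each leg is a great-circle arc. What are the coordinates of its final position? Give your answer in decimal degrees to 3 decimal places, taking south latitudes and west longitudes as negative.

latitude -63.996°, longitude -38.190°

Apply the spherical direct solution leg by leg, carrying full precision between legs.
Leg 1: from (-33.103°, -100.704°), δ = 1097.6/3958.8 = 0.277256 rad, θ = 98.5° → φ = -33.999°, λ = -81.646°.
Leg 2: from (-33.999°, -81.646°), δ = 2761.4/3958.8 = 0.697535 rad, θ = 152° → φ = -63.996°, λ = -38.190°.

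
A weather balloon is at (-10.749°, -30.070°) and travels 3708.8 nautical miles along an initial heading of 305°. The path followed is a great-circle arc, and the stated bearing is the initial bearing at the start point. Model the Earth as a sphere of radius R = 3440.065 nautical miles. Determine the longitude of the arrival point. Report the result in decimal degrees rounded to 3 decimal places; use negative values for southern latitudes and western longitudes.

longitude -82.314°

Angular distance δ = d/R = 3708.8 / 3440.065 = 1.078119 rad.
Converting: φ₁ = -0.187605 rad, θ = 5.323254 rad.
Destination latitude: φ₂ = arcsin( sin φ₁ cos δ + cos φ₁ sin δ cos θ ) = arcsin(0.408278) = 24.097°.
Δλ = atan2( sin θ sin δ cos φ₁ , cos δ − sin φ₁ sin φ₂ ) = atan2(-0.709066, 0.549133) = -0.911833 rad = -52.244°.
Hence λ₂ = -30.070° + -52.244° = -82.314°.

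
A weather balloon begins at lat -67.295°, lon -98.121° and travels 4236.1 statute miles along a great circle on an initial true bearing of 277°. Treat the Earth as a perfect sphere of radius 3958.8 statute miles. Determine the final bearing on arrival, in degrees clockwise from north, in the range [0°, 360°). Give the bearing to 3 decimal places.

Angular distance δ = d/R = 4236.1 / 3958.8 = 1.070046 rad.
With φ₁ = -67.295° = -1.174519 rad and θ = 277° = 4.834562 rad:
Destination latitude: φ₂ = arcsin( sin φ₁ cos δ + cos φ₁ sin δ cos θ ) = arcsin(-0.401615) = -23.679°.
For the longitude increment, Δλ = atan2( sin θ sin δ cos φ₁, cos δ − sin φ₁ sin φ₂ ) = atan2(-0.336072, 0.109592) = -71.939°.
λ₂ = λ₁ + Δλ = -170.060°.
The forward bearing on arrival equals the back-azimuth from the destination plus 180°.
Back-azimuth from P₂ (-23.679°, -170.060°) to P₁ (-67.295°, -98.121°), with Δλ' = λ₁ − λ₂ = 71.939°: atan2( sin Δλ' cos φ₁ , cos φ₂ sin φ₁ − sin φ₂ cos φ₁ cos Δλ' ) = 155.271°.
Final bearing = (155.271° + 180°) mod 360° = 335.271°.

final bearing 335.271°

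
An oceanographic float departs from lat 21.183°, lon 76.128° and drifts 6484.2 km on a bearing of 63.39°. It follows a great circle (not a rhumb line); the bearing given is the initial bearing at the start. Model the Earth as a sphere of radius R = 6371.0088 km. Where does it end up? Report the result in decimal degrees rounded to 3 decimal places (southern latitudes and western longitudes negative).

latitude 33.038°, longitude 141.296°

Central angle δ = d/R = 1.017767 rad.
Converting: φ₁ = 0.369713 rad, θ = 1.106364 rad.
Applying the spherical law of cosines for sides, sin φ₂ = sin φ₁ cos δ + cos φ₁ sin δ cos θ = 0.545198, so φ₂ = 33.038°.
Then Δλ = atan2(0.709396, 0.328261) = 1.137404 rad, from sin θ sin δ cos φ₁ over cos δ − sin φ₁ sin φ₂.
Hence λ₂ = 76.128° + 65.168° = 141.296°.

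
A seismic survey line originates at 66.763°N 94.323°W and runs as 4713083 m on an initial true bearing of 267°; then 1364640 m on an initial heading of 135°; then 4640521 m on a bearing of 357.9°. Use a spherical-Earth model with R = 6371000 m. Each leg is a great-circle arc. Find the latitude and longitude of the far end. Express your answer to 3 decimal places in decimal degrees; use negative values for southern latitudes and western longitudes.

Apply the spherical direct solution leg by leg, carrying full precision between legs.
Leg 1: from (66.763°, -94.323°), δ = 4713083/6371000 = 0.739771 rad, θ = 267° → φ = 41.666°, λ = -158.634°.
Leg 2: from (41.666°, -158.634°), δ = 1364640/6371000 = 0.214196 rad, θ = 135° → φ = 32.501°, λ = -148.368°.
Leg 3: from (32.501°, -148.368°), δ = 4640521/6371000 = 0.728382 rad, θ = 357.9° → φ = 74.155°, λ = -153.493°.

latitude 74.155°, longitude -153.493°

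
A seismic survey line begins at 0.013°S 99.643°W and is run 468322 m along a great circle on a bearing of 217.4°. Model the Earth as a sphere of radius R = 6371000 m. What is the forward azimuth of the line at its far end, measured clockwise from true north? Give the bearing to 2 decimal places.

final bearing 217.48°

The arc subtends δ = 468322/6371000 = 0.073508 rad at the centre.
Converting: φ₁ = -0.000227 rad, θ = 3.794346 rad.
sin φ₂ = sin φ₁ cos δ + cos φ₁ sin δ cos θ = (-0.000227)(0.997299) + (1.000000)(0.073442)(-0.794415) = -0.058570
φ₂ = asin(-0.058570) = -0.058603 rad = -3.358°.
Then Δλ = atan2(-0.044607, 0.997286) = -0.044699 rad, from sin θ sin δ cos φ₁ over cos δ − sin φ₁ sin φ₂.
λ₂ = λ₁ + Δλ = -102.204°.
The forward bearing on arrival equals the back-azimuth from the destination plus 180°.
Back-azimuth from P₂ (-3.36°, -102.20°) to P₁ (-0.01°, -99.64°), with Δλ' = λ₁ − λ₂ = 2.56°: atan2( sin Δλ' cos φ₁ , cos φ₂ sin φ₁ − sin φ₂ cos φ₁ cos Δλ' ) = 37.48°.
Final bearing = (37.48° + 180°) mod 360° = 217.48°.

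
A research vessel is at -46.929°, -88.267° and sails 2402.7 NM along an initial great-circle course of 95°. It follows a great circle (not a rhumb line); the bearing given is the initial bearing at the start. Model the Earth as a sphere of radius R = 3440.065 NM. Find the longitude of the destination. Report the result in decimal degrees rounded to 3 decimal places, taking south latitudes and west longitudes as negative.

δ = 2402.7/3440.065 = 0.698446 rad (40.0180°).
Converting: φ₁ = -0.819066 rad, θ = 1.658063 rad.
Destination latitude: φ₂ = arcsin( sin φ₁ cos δ + cos φ₁ sin δ cos θ ) = arcsin(-0.597726) = -36.707°.
For the longitude increment, Δλ = atan2( sin θ sin δ cos φ₁, cos δ − sin φ₁ sin φ₂ ) = atan2(0.437456, 0.329198) = 53.037°.
λ₂ = λ₁ + Δλ = -35.230°.

longitude -35.230°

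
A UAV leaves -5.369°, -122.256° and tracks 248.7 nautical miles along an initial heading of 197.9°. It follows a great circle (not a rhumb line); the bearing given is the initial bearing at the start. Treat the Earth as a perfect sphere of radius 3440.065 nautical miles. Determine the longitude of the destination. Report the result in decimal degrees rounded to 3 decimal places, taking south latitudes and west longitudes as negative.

δ = 248.7/3440.065 = 0.072295 rad (4.1422°).
Start latitude φ₁ = -0.093707 rad; initial bearing θ = 3.454007 rad.
sin φ₂ = sin φ₁ cos δ + cos φ₁ sin δ cos θ = (-0.093570)(0.997388) + (0.995613)(0.072232)(-0.951594) = -0.161759
φ₂ = asin(-0.161759) = -0.162473 rad = -9.309°.
Then Δλ = atan2(-0.022104, 0.982252) = -0.022499 rad, from sin θ sin δ cos φ₁ over cos δ − sin φ₁ sin φ₂.
λ₂ = λ₁ + Δλ = -123.545°.

longitude -123.545°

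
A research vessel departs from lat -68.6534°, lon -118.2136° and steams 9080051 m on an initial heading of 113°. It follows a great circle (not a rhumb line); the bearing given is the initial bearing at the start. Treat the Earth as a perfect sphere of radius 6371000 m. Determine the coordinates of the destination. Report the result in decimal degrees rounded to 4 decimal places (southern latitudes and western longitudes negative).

Central angle δ = d/R = 1.425216 rad.
With φ₁ = -68.6534° = -1.198228 rad and θ = 113° = 1.972222 rad:
sin φ₂ = sin φ₁ cos δ + cos φ₁ sin δ cos θ = (-0.931395)(0.145067) + (0.364009)(0.989422)(-0.390731) = -0.275840
φ₂ = asin(-0.275840) = -0.279463 rad = -16.0120°.
Then Δλ = atan2(0.331528, -0.111849) = 1.896180 rad, from sin θ sin δ cos φ₁ over cos δ − sin φ₁ sin φ₂.
Hence λ₂ = -118.2136° + 108.6431° = -9.5705°.

latitude -16.0120°, longitude -9.5705°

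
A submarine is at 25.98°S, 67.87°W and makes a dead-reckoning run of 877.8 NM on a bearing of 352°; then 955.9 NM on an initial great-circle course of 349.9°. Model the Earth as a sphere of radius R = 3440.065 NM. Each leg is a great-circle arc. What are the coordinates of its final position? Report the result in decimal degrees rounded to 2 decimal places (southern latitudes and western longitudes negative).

latitude 4.19°, longitude -72.69°

Apply the spherical direct solution leg by leg, carrying full precision between legs.
Leg 1: from (-25.98°, -67.87°), δ = 877.8/3440.065 = 0.255170 rad, θ = 352° → φ = -11.49°, λ = -69.92°.
Leg 2: from (-11.49°, -69.92°), δ = 955.9/3440.065 = 0.277873 rad, θ = 349.9° → φ = 4.19°, λ = -72.69°.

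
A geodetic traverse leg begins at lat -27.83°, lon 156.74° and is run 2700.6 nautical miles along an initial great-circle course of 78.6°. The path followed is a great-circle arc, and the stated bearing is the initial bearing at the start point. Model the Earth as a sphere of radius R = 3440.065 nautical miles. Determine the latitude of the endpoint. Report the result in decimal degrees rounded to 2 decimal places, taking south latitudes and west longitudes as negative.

Central angle δ = d/R = 0.785043 rad.
Converting: φ₁ = -0.485725 rad, θ = 1.371829 rad.
Applying the spherical law of cosines for sides, sin φ₂ = sin φ₁ cos δ + cos φ₁ sin δ cos θ = -0.206674, so φ₂ = -11.93°.
For the longitude increment, Δλ = atan2( sin θ sin δ cos φ₁, cos δ − sin φ₁ sin φ₂ ) = atan2(0.612766, 0.610872) = 45.09°.
λ₂ = 156.74° + 45.09° = 201.83°, normalized to (−180°, 180°] → -158.17°.

latitude -11.93°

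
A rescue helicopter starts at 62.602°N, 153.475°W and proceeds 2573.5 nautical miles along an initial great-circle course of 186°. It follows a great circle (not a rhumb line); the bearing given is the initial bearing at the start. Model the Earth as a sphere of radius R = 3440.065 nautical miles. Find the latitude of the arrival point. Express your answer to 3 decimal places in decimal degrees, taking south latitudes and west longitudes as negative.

latitude 19.844°

The arc subtends δ = 2573.5/3440.065 = 0.748096 rad at the centre.
Converting: φ₁ = 1.092611 rad, θ = 3.246312 rad.
Destination latitude: φ₂ = arcsin( sin φ₁ cos δ + cos φ₁ sin δ cos θ ) = arcsin(0.339455) = 19.844°.
Δλ = atan2( sin θ sin δ cos φ₁ , cos δ − sin φ₁ sin φ₂ ) = atan2(-0.032720, 0.431607) = -0.075666 rad = -4.335°.
λ₂ = λ₁ + Δλ = -157.810°.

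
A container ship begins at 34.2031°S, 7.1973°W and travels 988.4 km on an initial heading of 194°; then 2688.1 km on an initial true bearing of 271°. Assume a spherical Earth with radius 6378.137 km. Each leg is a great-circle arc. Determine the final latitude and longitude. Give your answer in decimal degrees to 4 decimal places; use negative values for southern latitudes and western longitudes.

Apply the spherical direct solution leg by leg, carrying full precision between legs.
Leg 1: from (-34.2031°, -7.1973°), δ = 988.4/6378.137 = 0.154967 rad, θ = 194° → φ = -42.7853°, λ = -10.1137°.
Leg 2: from (-42.7853°, -10.1137°), δ = 2688.1/6378.137 = 0.421455 rad, θ = 271° → φ = -37.9210°, λ = -41.3457°.

latitude -37.9210°, longitude -41.3457°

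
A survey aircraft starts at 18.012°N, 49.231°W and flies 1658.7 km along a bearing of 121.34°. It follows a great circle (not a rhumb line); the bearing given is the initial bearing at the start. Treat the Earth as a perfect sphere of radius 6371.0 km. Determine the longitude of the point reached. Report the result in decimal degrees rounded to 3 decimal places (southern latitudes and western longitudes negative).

longitude -36.336°

Angular distance δ = d/R = 1658.7 / 6371 = 0.260352 rad.
Start latitude φ₁ = 0.314369 rad; initial bearing θ = 2.117783 rad.
Destination latitude: φ₂ = arcsin( sin φ₁ cos δ + cos φ₁ sin δ cos θ ) = arcsin(0.171469) = 9.873°.
For the longitude increment, Δλ = atan2( sin θ sin δ cos φ₁, cos δ − sin φ₁ sin φ₂ ) = atan2(0.209087, 0.913279) = 12.895°.
λ₂ = -49.231° + 12.895° = -36.336°.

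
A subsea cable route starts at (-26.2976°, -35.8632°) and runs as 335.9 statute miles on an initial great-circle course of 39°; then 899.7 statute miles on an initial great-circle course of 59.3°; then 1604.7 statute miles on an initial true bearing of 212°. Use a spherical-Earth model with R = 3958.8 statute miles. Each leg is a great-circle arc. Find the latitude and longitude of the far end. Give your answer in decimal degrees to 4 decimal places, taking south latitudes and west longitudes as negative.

latitude -34.5442°, longitude -35.6557°

Apply the spherical direct solution leg by leg, carrying full precision between legs.
Leg 1: from (-26.2976°, -35.8632°), δ = 335.9/3958.8 = 0.084849 rad, θ = 39° → φ = -22.4821°, λ = -32.5543°.
Leg 2: from (-22.4821°, -32.5543°), δ = 899.7/3958.8 = 0.227266 rad, θ = 59.3° → φ = -15.4426°, λ = -20.9592°.
Leg 3: from (-15.4426°, -20.9592°), δ = 1604.7/3958.8 = 0.405350 rad, θ = 212° → φ = -34.5442°, λ = -35.6557°.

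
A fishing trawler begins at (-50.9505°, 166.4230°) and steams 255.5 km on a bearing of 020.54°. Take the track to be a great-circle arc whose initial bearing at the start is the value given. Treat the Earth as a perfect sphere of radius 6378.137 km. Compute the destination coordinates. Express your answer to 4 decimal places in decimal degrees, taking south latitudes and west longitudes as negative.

latitude -48.7946°, longitude 167.6452°

δ = 255.5/6378.137 = 0.040059 rad (2.2952°).
Converting: φ₁ = -0.889254 rad, θ = 0.358491 rad.
Applying the spherical law of cosines for sides, sin φ₂ = sin φ₁ cos δ + cos φ₁ sin δ cos θ = -0.752353, so φ₂ = -48.7946°.
Then Δλ = atan2(0.008852, 0.414919) = 0.021332 rad, from sin θ sin δ cos φ₁ over cos δ − sin φ₁ sin φ₂.
λ₂ = 166.4230° + 1.2222° = 167.6452°.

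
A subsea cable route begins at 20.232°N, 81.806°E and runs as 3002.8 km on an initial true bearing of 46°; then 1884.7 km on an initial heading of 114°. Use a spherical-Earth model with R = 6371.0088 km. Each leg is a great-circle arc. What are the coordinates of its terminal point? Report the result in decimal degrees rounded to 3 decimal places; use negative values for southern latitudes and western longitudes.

latitude 28.904°, longitude 123.713°

Apply the spherical direct solution leg by leg, carrying full precision between legs.
Leg 1: from (20.232°, 81.806°), δ = 3002.8/6371.0088 = 0.471323 rad, θ = 46° → φ = 37.162°, λ = 106.002°.
Leg 2: from (37.162°, 106.002°), δ = 1884.7/6371.0088 = 0.295824 rad, θ = 114° → φ = 28.904°, λ = 123.713°.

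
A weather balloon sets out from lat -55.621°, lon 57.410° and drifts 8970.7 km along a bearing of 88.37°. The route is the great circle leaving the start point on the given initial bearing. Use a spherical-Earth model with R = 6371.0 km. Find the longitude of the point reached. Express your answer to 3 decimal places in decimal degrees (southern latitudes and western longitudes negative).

Angular distance δ = d/R = 8970.7 / 6371 = 1.408052 rad.
Start latitude φ₁ = -0.970770 rad; initial bearing θ = 1.542347 rad.
Destination latitude: φ₂ = arcsin( sin φ₁ cos δ + cos φ₁ sin δ cos θ ) = arcsin(-0.117874) = -6.769°.
Δλ = atan2( sin θ sin δ cos φ₁ , cos δ − sin φ₁ sin φ₂ ) = atan2(0.556978, 0.064743) = 1.455076 rad = 83.370°.
λ₂ = 57.410° + 83.370° = 140.780°.

longitude 140.780°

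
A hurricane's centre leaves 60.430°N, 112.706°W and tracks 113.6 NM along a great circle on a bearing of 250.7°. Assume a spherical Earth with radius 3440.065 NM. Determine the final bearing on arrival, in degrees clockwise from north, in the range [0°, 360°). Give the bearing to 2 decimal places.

final bearing 247.63°

Angular distance δ = d/R = 113.6 / 3440.065 = 0.033023 rad.
With φ₁ = 60.430° = 1.054702 rad and θ = 250.7° = 4.375540 rad:
Applying the spherical law of cosines for sides, sin φ₂ = sin φ₁ cos δ + cos φ₁ sin δ cos θ = 0.863894, so φ₂ = 59.757°.
Δλ = atan2( sin θ sin δ cos φ₁ , cos δ − sin φ₁ sin φ₂ ) = atan2(-0.015378, 0.248080) = -0.061907 rad = -3.547°.
λ₂ = -112.706° + -3.547° = -116.253°.
The forward bearing on arrival equals the back-azimuth from the destination plus 180°.
Back-azimuth from P₂ (59.76°, -116.25°) to P₁ (60.43°, -112.71°), with Δλ' = λ₁ − λ₂ = 3.55°: atan2( sin Δλ' cos φ₁ , cos φ₂ sin φ₁ − sin φ₂ cos φ₁ cos Δλ' ) = 67.63°.
Final bearing = (67.63° + 180°) mod 360° = 247.63°.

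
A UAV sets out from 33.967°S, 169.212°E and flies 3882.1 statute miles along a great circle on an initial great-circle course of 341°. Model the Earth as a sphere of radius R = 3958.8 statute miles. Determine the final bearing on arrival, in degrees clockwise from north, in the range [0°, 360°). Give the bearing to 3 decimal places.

Angular distance δ = d/R = 3882.1 / 3958.8 = 0.980625 rad.
Converting: φ₁ = -0.592836 rad, θ = 5.951573 rad.
sin φ₂ = sin φ₁ cos δ + cos φ₁ sin δ cos θ = (-0.558715)(0.556503) + (0.829360)(0.830846)(0.945519) = 0.340601
φ₂ = asin(0.340601) = 0.347557 rad = 19.914°.
Δλ = atan2( sin θ sin δ cos φ₁ , cos δ − sin φ₁ sin φ₂ ) = atan2(-0.224339, 0.746802) = -0.291823 rad = -16.720°.
λ₂ = λ₁ + Δλ = 152.492°.
The forward bearing on arrival equals the back-azimuth from the destination plus 180°.
Back-azimuth from P₂ (19.914°, 152.492°) to P₁ (-33.967°, 169.212°), with Δλ' = λ₁ − λ₂ = 16.720°: atan2( sin Δλ' cos φ₁ , cos φ₂ sin φ₁ − sin φ₂ cos φ₁ cos Δλ' ) = 163.311°.
Final bearing = (163.311° + 180°) mod 360° = 343.311°.

final bearing 343.311°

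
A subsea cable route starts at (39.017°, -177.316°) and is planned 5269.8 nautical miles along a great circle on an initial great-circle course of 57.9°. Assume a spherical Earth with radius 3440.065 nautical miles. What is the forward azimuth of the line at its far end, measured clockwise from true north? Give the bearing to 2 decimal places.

final bearing 132.97°

The arc subtends δ = 5269.8/3440.065 = 1.531890 rad at the centre.
Start latitude φ₁ = 0.680975 rad; initial bearing θ = 1.010546 rad.
Destination latitude: φ₂ = arcsin( sin φ₁ cos δ + cos φ₁ sin δ cos θ ) = arcsin(0.437050) = 25.916°.
Then Δλ = atan2(0.657681, -0.236248) = 1.915656 rad, from sin θ sin δ cos φ₁ over cos δ − sin φ₁ sin φ₂.
λ₂ = λ₁ + Δλ = -67.557°.
The forward bearing on arrival equals the back-azimuth from the destination plus 180°.
Back-azimuth from P₂ (25.92°, -67.56°) to P₁ (39.02°, -177.32°), with Δλ' = λ₁ − λ₂ = -109.76°: atan2( sin Δλ' cos φ₁ , cos φ₂ sin φ₁ − sin φ₂ cos φ₁ cos Δλ' ) = 312.97°.
Final bearing = (312.97° + 180°) mod 360° = 132.97°.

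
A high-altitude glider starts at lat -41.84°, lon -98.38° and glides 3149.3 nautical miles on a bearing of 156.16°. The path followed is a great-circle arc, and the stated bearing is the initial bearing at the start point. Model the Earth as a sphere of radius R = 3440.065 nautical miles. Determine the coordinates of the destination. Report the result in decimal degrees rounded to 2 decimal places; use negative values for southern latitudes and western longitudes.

The arc subtends δ = 3149.3/3440.065 = 0.915477 rad at the centre.
Converting: φ₁ = -0.730246 rad, θ = 2.725506 rad.
Destination latitude: φ₂ = arcsin( sin φ₁ cos δ + cos φ₁ sin δ cos θ ) = arcsin(-0.946796) = -71.23°.
Δλ = atan2( sin θ sin δ cos φ₁ , cos δ − sin φ₁ sin φ₂ ) = atan2(0.238745, -0.022150) = 1.663309 rad = 95.30°.
λ₂ = λ₁ + Δλ = -3.08°.

latitude -71.23°, longitude -3.08°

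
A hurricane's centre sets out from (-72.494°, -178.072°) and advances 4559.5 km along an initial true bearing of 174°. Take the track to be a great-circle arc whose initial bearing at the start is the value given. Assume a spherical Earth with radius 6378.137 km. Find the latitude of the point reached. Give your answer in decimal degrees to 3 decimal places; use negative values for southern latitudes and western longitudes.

latitude -66.392°

δ = 4559.5/6378.137 = 0.714864 rad (40.9587°).
Start latitude φ₁ = -1.265259 rad; initial bearing θ = 3.036873 rad.
sin φ₂ = sin φ₁ cos δ + cos φ₁ sin δ cos θ = (-0.953685)(0.755182) + (0.300806)(0.655515)(-0.994522) = -0.916309
φ₂ = asin(-0.916309) = -1.158764 rad = -66.392°.
For the longitude increment, Δλ = atan2( sin θ sin δ cos φ₁, cos δ − sin φ₁ sin φ₂ ) = atan2(0.020611, -0.118688) = 170.148°.
Hence λ₂ = -178.072° + 170.148° = -7.924°.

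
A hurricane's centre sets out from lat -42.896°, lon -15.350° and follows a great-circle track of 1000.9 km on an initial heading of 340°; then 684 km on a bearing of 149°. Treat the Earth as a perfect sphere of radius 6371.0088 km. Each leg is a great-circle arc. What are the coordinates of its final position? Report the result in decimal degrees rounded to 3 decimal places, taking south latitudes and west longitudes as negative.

latitude -39.579°, longitude -14.961°

Apply the spherical direct solution leg by leg, carrying full precision between legs.
Leg 1: from (-42.896°, -15.350°), δ = 1000.9/6371.0088 = 0.157102 rad, θ = 340° → φ = -34.373°, λ = -19.067°.
Leg 2: from (-34.373°, -19.067°), δ = 684/6371.0088 = 0.107361 rad, θ = 149° → φ = -39.579°, λ = -14.961°.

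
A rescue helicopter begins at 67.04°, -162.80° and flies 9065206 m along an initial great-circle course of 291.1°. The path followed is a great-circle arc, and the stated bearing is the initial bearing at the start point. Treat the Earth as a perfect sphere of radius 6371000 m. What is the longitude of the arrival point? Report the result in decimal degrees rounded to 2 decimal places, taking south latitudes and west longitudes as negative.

The arc subtends δ = 9065206/6371000 = 1.422886 rad at the centre.
Converting: φ₁ = 1.170069 rad, θ = 5.080653 rad.
Applying the spherical law of cosines for sides, sin φ₂ = sin φ₁ cos δ + cos φ₁ sin δ cos θ = 0.274594, so φ₂ = 15.94°.
Then Δλ = atan2(-0.359961, -0.105468) = -1.855818 rad, from sin θ sin δ cos φ₁ over cos δ − sin φ₁ sin φ₂.
λ₂ = -162.80° + -106.33° = -269.13°, normalized to (−180°, 180°] → 90.87°.

longitude 90.87°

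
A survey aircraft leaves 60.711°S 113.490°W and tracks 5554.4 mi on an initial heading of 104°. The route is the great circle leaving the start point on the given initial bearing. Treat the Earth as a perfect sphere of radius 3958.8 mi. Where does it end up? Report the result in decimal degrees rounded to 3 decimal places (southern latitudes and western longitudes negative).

Angular distance δ = d/R = 5554.4 / 3958.8 = 1.403051 rad.
Start latitude φ₁ = -1.059607 rad; initial bearing θ = 1.815142 rad.
Destination latitude: φ₂ = arcsin( sin φ₁ cos δ + cos φ₁ sin δ cos θ ) = arcsin(-0.262306) = -15.207°.
For the longitude increment, Δλ = atan2( sin θ sin δ cos φ₁, cos δ − sin φ₁ sin φ₂ ) = atan2(0.468020, -0.061815) = 97.524°.
Hence λ₂ = -113.490° + 97.524° = -15.966°.

latitude -15.207°, longitude -15.966°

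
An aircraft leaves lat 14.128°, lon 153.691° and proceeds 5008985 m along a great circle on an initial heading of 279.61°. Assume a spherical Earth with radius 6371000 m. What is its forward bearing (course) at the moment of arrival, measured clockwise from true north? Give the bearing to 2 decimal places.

final bearing 266.51°

δ = 5008985/6371000 = 0.786216 rad (45.0469°).
With φ₁ = 14.128° = 0.246580 rad and θ = 279.61° = 4.880115 rad:
sin φ₂ = sin φ₁ cos δ + cos φ₁ sin δ cos θ = (0.244089)(0.706528) + (0.969753)(0.707685)(0.166941) = 0.287024
φ₂ = asin(0.287024) = 0.291118 rad = 16.680°.
Δλ = atan2( sin θ sin δ cos φ₁ , cos δ − sin φ₁ sin φ₂ ) = atan2(-0.676649, 0.636469) = -0.815988 rad = -46.753°.
λ₂ = 153.691° + -46.753° = 106.938°.
The forward bearing on arrival equals the back-azimuth from the destination plus 180°.
Back-azimuth from P₂ (16.68°, 106.94°) to P₁ (14.13°, 153.69°), with Δλ' = λ₁ − λ₂ = 46.75°: atan2( sin Δλ' cos φ₁ , cos φ₂ sin φ₁ − sin φ₂ cos φ₁ cos Δλ' ) = 86.51°.
Final bearing = (86.51° + 180°) mod 360° = 266.51°.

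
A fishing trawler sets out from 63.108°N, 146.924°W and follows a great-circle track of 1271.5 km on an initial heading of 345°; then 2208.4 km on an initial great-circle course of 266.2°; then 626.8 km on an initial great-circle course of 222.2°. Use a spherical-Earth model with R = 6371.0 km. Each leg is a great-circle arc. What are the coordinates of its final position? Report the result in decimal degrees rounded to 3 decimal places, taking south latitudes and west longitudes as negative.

latitude 59.422°, longitude 144.765°

Apply the spherical direct solution leg by leg, carrying full precision between legs.
Leg 1: from (63.108°, -146.924°), δ = 1271.5/6371 = 0.199576 rad, θ = 345° → φ = 73.899°, λ = -157.586°.
Leg 2: from (73.899°, -157.586°), δ = 2208.4/6371 = 0.346633 rad, θ = 266.2° → φ = 63.816°, λ = 152.217°.
Leg 3: from (63.816°, 152.217°), δ = 626.8/6371 = 0.098383 rad, θ = 222.2° → φ = 59.422°, λ = 144.765°.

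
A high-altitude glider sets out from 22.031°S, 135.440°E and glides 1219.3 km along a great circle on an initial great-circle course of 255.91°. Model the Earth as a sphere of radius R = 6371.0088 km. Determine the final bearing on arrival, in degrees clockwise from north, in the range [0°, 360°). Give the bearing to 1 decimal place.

δ = 1219.3/6371.0088 = 0.191383 rad (10.9654°).
With φ₁ = -22.031° = -0.384513 rad and θ = 255.91° = 4.466472 rad:
Applying the spherical law of cosines for sides, sin φ₂ = sin φ₁ cos δ + cos φ₁ sin δ cos θ = -0.411186, so φ₂ = -24.279°.
Δλ = atan2( sin θ sin δ cos φ₁ , cos δ − sin φ₁ sin φ₂ ) = atan2(-0.171022, 0.827503) = -0.203803 rad = -11.677°.
Hence λ₂ = 135.440° + -11.677° = 123.763°.
The forward bearing on arrival equals the back-azimuth from the destination plus 180°.
Back-azimuth from P₂ (-24.3°, 123.8°) to P₁ (-22.0°, 135.4°), with Δλ' = λ₁ − λ₂ = 11.7°: atan2( sin Δλ' cos φ₁ , cos φ₂ sin φ₁ − sin φ₂ cos φ₁ cos Δλ' ) = 80.5°.
Final bearing = (80.5° + 180°) mod 360° = 260.5°.

final bearing 260.5°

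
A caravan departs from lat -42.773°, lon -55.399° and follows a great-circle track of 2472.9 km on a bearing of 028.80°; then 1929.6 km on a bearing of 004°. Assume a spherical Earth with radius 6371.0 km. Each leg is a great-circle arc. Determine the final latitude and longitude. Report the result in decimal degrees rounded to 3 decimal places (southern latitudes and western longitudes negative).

latitude -5.337°, longitude -42.807°

Apply the spherical direct solution leg by leg, carrying full precision between legs.
Leg 1: from (-42.773°, -55.399°), δ = 2472.9/6371 = 0.388149 rad, θ = 28.8° → φ = -22.651°, λ = -44.004°.
Leg 2: from (-22.651°, -44.004°), δ = 1929.6/6371 = 0.302872 rad, θ = 4° → φ = -5.337°, λ = -42.807°.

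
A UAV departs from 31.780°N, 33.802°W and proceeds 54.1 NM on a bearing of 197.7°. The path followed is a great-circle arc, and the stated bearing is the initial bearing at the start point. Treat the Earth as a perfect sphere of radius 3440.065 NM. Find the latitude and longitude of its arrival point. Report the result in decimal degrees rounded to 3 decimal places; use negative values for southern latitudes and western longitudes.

δ = 54.1/3440.065 = 0.015726 rad (0.9011°).
Start latitude φ₁ = 0.554666 rad; initial bearing θ = 3.450516 rad.
Applying the spherical law of cosines for sides, sin φ₂ = sin φ₁ cos δ + cos φ₁ sin δ cos θ = 0.513859, so φ₂ = 30.921°.
Δλ = atan2( sin θ sin δ cos φ₁ , cos δ − sin φ₁ sin φ₂ ) = atan2(-0.004064, 0.729248) = -0.005573 rad = -0.319°.
λ₂ = -33.802° + -0.319° = -34.121°.

latitude 30.921°, longitude -34.121°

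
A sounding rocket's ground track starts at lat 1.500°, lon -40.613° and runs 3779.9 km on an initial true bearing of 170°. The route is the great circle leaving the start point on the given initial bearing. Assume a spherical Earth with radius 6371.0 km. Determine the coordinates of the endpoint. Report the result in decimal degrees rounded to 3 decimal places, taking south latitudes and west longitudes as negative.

δ = 3779.9/6371 = 0.593298 rad (33.9935°).
Start latitude φ₁ = 0.026180 rad; initial bearing θ = 2.967060 rad.
Applying the spherical law of cosines for sides, sin φ₂ = sin φ₁ cos δ + cos φ₁ sin δ cos θ = -0.528712, so φ₂ = -31.918°.
Then Δλ = atan2(0.097053, 0.842941) = 0.114631 rad, from sin θ sin δ cos φ₁ over cos δ − sin φ₁ sin φ₂.
λ₂ = λ₁ + Δλ = -34.045°.

latitude -31.918°, longitude -34.045°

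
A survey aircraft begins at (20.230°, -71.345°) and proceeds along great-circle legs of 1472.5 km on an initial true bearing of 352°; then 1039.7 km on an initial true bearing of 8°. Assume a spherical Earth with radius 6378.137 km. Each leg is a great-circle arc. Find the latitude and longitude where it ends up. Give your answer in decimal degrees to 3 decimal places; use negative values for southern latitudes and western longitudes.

Apply the spherical direct solution leg by leg, carrying full precision between legs.
Leg 1: from (20.230°, -71.345°), δ = 1472.5/6378.137 = 0.230867 rad, θ = 352° → φ = 33.314°, λ = -73.529°.
Leg 2: from (33.314°, -73.529°), δ = 1039.7/6378.137 = 0.163010 rad, θ = 8° → φ = 42.551°, λ = -71.772°.

latitude 42.551°, longitude -71.772°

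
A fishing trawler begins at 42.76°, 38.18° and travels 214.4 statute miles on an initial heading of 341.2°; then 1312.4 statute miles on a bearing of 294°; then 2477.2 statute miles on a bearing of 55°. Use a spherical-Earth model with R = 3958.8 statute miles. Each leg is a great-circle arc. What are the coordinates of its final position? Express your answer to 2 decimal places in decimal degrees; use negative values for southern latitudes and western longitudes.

Apply the spherical direct solution leg by leg, carrying full precision between legs.
Leg 1: from (42.76°, 38.18°), δ = 214.4/3958.8 = 0.054158 rad, θ = 341.2° → φ = 45.69°, λ = 36.75°.
Leg 2: from (45.69°, 36.75°), δ = 1312.4/3958.8 = 0.331515 rad, θ = 294° → φ = 50.27°, λ = 9.03°.
Leg 3: from (50.27°, 9.03°), δ = 2477.2/3958.8 = 0.625745 rad, θ = 55° → φ = 56.94°, λ = 70.60°.

latitude 56.94°, longitude 70.60°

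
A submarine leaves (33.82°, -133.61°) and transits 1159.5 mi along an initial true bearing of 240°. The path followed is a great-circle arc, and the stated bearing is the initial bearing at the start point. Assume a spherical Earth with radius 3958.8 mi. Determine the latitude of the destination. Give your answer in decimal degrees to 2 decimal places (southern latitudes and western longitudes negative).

Angular distance δ = d/R = 1159.5 / 3958.8 = 0.292892 rad.
Start latitude φ₁ = 0.590270 rad; initial bearing θ = 4.188790 rad.
sin φ₂ = sin φ₁ cos δ + cos φ₁ sin δ cos θ = (0.556586)(0.957413) + (0.830790)(0.288722)(-0.500000) = 0.412949
φ₂ = asin(0.412949) = 0.425689 rad = 24.39°.
Then Δλ = atan2(-0.207731, 0.727572) = -0.278114 rad, from sin θ sin δ cos φ₁ over cos δ − sin φ₁ sin φ₂.
λ₂ = -133.61° + -15.93° = -149.54°.

latitude 24.39°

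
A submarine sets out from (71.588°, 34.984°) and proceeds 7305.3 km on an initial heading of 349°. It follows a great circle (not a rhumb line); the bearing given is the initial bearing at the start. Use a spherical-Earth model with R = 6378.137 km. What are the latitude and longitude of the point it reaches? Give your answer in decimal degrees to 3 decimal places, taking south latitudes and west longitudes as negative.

Central angle δ = d/R = 1.145366 rad.
Converting: φ₁ = 1.249446 rad, θ = 6.091199 rad.
Destination latitude: φ₂ = arcsin( sin φ₁ cos δ + cos φ₁ sin δ cos θ ) = arcsin(0.673994) = 42.376°.
Δλ = atan2( sin θ sin δ cos φ₁ , cos δ − sin φ₁ sin φ₂ ) = atan2(-0.054894, -0.226779) = -2.904099 rad = -166.393°.
Hence λ₂ = 34.984° + -166.393° = -131.409°.

latitude 42.376°, longitude -131.409°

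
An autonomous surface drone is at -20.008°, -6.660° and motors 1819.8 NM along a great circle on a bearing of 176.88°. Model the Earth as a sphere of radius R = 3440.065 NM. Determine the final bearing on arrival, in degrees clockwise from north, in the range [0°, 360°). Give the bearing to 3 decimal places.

final bearing 175.412°

Angular distance δ = d/R = 1819.8 / 3440.065 = 0.529002 rad.
Start latitude φ₁ = -0.349205 rad; initial bearing θ = 3.087138 rad.
sin φ₂ = sin φ₁ cos δ + cos φ₁ sin δ cos θ = (-0.342151)(0.863311) + (0.939645)(0.504672)(-0.998518) = -0.768892
φ₂ = asin(-0.768892) = -0.877107 rad = -50.255°.
For the longitude increment, Δλ = atan2( sin θ sin δ cos φ₁, cos δ − sin φ₁ sin φ₂ ) = atan2(0.025810, 0.600234) = 2.462°.
λ₂ = -6.660° + 2.462° = -4.198°.
The forward bearing on arrival equals the back-azimuth from the destination plus 180°.
Back-azimuth from P₂ (-50.255°, -4.198°) to P₁ (-20.008°, -6.660°), with Δλ' = λ₁ − λ₂ = -2.462°: atan2( sin Δλ' cos φ₁ , cos φ₂ sin φ₁ − sin φ₂ cos φ₁ cos Δλ' ) = 355.412°.
Final bearing = (355.412° + 180°) mod 360° = 175.412°.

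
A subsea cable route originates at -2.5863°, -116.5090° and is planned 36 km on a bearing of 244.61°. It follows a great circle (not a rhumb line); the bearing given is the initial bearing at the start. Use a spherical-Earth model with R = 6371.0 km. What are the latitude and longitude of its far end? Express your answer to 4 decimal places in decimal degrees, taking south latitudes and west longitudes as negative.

latitude -2.7251°, longitude -116.8018°

Central angle δ = d/R = 0.005651 rad.
With φ₁ = -2.5863° = -0.045139 rad and θ = 244.61° = 4.269250 rad:
Destination latitude: φ₂ = arcsin( sin φ₁ cos δ + cos φ₁ sin δ cos θ ) = arcsin(-0.047544) = -2.7251°.
Δλ = atan2( sin θ sin δ cos φ₁ , cos δ − sin φ₁ sin φ₂ ) = atan2(-0.005100, 0.997839) = -0.005111 rad = -0.2928°.
λ₂ = λ₁ + Δλ = -116.8018°.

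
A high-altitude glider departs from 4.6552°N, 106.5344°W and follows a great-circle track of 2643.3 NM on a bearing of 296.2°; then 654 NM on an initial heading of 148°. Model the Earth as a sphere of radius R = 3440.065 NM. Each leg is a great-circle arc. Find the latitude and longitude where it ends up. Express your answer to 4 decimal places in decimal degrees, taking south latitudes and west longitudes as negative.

Apply the spherical direct solution leg by leg, carrying full precision between legs.
Leg 1: from (4.6552°, -106.5344°), δ = 2643.3/3440.065 = 0.768387 rad, θ = 296.2° → φ = 21.3571°, λ = -148.5669°.
Leg 2: from (21.3571°, -148.5669°), δ = 654/3440.065 = 0.190113 rad, θ = 148° → φ = 12.0267°, λ = -142.6903°.

latitude 12.0267°, longitude -142.6903°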